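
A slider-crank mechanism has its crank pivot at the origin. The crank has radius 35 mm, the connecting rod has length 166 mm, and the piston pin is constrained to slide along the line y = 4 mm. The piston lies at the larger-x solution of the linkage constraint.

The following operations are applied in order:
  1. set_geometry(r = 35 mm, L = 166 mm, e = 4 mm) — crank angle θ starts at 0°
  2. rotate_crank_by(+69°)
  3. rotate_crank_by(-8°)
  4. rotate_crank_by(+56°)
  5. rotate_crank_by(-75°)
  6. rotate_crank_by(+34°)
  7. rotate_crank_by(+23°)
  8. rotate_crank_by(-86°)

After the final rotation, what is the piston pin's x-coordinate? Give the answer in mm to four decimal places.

set_geometry: r = 35 mm, L = 166 mm, e = 4 mm; θ ← 0°
rotate_crank_by(+69°): θ ← 0° +69° = 69°
rotate_crank_by(-8°): θ ← 69° -8° = 61°
rotate_crank_by(+56°): θ ← 61° +56° = 117°
rotate_crank_by(-75°): θ ← 117° -75° = 42°
rotate_crank_by(+34°): θ ← 42° +34° = 76°
rotate_crank_by(+23°): θ ← 76° +23° = 99°
rotate_crank_by(-86°): θ ← 99° -86° = 13°
crank pin P = (r cos θ, r sin θ) = (34.102952, 7.873287)
h = r sin θ − e = 7.873287 − 4 = 3.873287
x = r cos θ + √(L² − h²) = 34.102952 + √(27556.0 − 15.0024) = 34.102952 + 165.954806 = 200.057758

200.0578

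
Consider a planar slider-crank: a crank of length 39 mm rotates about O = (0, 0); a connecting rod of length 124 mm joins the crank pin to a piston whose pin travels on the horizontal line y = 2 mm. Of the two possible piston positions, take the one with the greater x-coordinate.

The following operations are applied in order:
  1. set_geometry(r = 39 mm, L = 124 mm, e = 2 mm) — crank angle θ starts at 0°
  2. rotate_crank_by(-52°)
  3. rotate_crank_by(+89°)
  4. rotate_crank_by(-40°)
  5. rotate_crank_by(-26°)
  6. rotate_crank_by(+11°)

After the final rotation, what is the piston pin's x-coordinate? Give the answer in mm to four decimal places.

160.2925

set_geometry: r = 39 mm, L = 124 mm, e = 2 mm; θ ← 0°
rotate_crank_by(-52°): θ ← 0° -52° = -52°
rotate_crank_by(+89°): θ ← -52° +89° = 37°
rotate_crank_by(-40°): θ ← 37° -40° = -3°
rotate_crank_by(-26°): θ ← -3° -26° = -29°
rotate_crank_by(+11°): θ ← -29° +11° = -18°
crank pin P = (r cos θ, r sin θ) = (37.091204, -12.051663)
h = r sin θ − e = -12.051663 − 2 = -14.051663
x = r cos θ + √(L² − h²) = 37.091204 + √(15376.0 − 197.4492) = 37.091204 + 123.201261 = 160.292465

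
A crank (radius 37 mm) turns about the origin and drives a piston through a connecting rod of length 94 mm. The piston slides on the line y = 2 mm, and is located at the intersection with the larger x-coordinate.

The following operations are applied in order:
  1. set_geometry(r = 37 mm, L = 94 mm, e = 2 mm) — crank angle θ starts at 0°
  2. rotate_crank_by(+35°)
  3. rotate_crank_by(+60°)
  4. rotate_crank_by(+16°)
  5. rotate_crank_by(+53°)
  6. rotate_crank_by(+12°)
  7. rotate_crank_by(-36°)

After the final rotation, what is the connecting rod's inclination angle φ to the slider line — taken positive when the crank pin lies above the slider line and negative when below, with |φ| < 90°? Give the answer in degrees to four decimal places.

set_geometry: r = 37 mm, L = 94 mm, e = 2 mm; θ ← 0°
rotate_crank_by(+35°): θ ← 0° +35° = 35°
rotate_crank_by(+60°): θ ← 35° +60° = 95°
rotate_crank_by(+16°): θ ← 95° +16° = 111°
rotate_crank_by(+53°): θ ← 111° +53° = 164°
rotate_crank_by(+12°): θ ← 164° +12° = 176°
rotate_crank_by(-36°): θ ← 176° -36° = 140°
crank pin P = (r cos θ, r sin θ) = (-28.343644, 23.783142)
h = r sin θ − e = 23.783142 − 2 = 21.783142
sin φ = h / L = 21.783142 / 94 = 0.23173555
φ = arcsin(0.23173555) = 13.399272°

13.3993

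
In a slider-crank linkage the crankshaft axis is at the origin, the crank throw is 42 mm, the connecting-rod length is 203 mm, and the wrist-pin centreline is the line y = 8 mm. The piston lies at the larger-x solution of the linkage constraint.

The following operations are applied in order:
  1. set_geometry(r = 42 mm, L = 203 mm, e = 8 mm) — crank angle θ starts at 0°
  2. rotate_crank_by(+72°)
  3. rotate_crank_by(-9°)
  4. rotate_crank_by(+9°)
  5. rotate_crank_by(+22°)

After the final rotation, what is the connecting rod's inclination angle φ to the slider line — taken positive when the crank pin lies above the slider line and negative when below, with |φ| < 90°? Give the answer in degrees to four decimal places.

set_geometry: r = 42 mm, L = 203 mm, e = 8 mm; θ ← 0°
rotate_crank_by(+72°): θ ← 0° +72° = 72°
rotate_crank_by(-9°): θ ← 72° -9° = 63°
rotate_crank_by(+9°): θ ← 63° +9° = 72°
rotate_crank_by(+22°): θ ← 72° +22° = 94°
crank pin P = (r cos θ, r sin θ) = (-2.929772, 41.897690)
h = r sin θ − e = 41.897690 − 8 = 33.897690
sin φ = h / L = 33.897690 / 203 = 0.16698370
φ = arcsin(0.16698370) = 9.612491°

9.6125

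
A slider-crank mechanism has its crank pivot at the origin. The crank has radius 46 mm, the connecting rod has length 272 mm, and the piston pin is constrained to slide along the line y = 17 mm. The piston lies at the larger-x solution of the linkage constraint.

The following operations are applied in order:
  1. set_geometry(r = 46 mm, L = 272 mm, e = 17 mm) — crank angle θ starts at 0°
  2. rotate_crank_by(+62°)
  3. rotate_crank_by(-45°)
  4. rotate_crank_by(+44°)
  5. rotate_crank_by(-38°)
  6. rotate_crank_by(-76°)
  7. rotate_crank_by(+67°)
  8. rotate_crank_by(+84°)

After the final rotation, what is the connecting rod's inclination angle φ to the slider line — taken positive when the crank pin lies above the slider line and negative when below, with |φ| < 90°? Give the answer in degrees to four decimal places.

6.0255

set_geometry: r = 46 mm, L = 272 mm, e = 17 mm; θ ← 0°
rotate_crank_by(+62°): θ ← 0° +62° = 62°
rotate_crank_by(-45°): θ ← 62° -45° = 17°
rotate_crank_by(+44°): θ ← 17° +44° = 61°
rotate_crank_by(-38°): θ ← 61° -38° = 23°
rotate_crank_by(-76°): θ ← 23° -76° = -53°
rotate_crank_by(+67°): θ ← -53° +67° = 14°
rotate_crank_by(+84°): θ ← 14° +84° = 98°
crank pin P = (r cos θ, r sin θ) = (-6.401963, 45.552331)
h = r sin θ − e = 45.552331 − 17 = 28.552331
sin φ = h / L = 28.552331 / 272 = 0.10497181
φ = arcsin(0.10497181) = 6.025542°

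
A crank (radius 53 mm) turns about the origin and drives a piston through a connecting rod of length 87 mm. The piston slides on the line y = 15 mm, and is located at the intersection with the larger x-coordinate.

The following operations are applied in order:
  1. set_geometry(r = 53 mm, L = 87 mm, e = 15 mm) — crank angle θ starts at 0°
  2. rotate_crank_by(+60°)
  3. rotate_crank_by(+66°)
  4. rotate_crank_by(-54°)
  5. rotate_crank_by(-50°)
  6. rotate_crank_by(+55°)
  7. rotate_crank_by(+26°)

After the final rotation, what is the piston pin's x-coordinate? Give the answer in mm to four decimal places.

66.9851

set_geometry: r = 53 mm, L = 87 mm, e = 15 mm; θ ← 0°
rotate_crank_by(+60°): θ ← 0° +60° = 60°
rotate_crank_by(+66°): θ ← 60° +66° = 126°
rotate_crank_by(-54°): θ ← 126° -54° = 72°
rotate_crank_by(-50°): θ ← 72° -50° = 22°
rotate_crank_by(+55°): θ ← 22° +55° = 77°
rotate_crank_by(+26°): θ ← 77° +26° = 103°
crank pin P = (r cos θ, r sin θ) = (-11.922406, 51.641613)
h = r sin θ − e = 51.641613 − 15 = 36.641613
x = r cos θ + √(L² − h²) = -11.922406 + √(7569.0 − 1342.6078) = -11.922406 + 78.907491 = 66.985085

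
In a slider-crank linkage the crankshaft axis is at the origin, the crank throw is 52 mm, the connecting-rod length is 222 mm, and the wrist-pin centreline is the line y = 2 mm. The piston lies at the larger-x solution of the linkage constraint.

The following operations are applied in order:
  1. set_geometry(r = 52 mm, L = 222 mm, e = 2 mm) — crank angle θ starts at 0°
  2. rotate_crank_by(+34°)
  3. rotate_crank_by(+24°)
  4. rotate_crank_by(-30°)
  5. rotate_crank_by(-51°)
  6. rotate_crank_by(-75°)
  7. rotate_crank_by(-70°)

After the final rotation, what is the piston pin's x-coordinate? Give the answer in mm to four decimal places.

170.7663

set_geometry: r = 52 mm, L = 222 mm, e = 2 mm; θ ← 0°
rotate_crank_by(+34°): θ ← 0° +34° = 34°
rotate_crank_by(+24°): θ ← 34° +24° = 58°
rotate_crank_by(-30°): θ ← 58° -30° = 28°
rotate_crank_by(-51°): θ ← 28° -51° = -23°
rotate_crank_by(-75°): θ ← -23° -75° = -98°
rotate_crank_by(-70°): θ ← -98° -70° = -168°
crank pin P = (r cos θ, r sin θ) = (-50.863675, -10.811408)
h = r sin θ − e = -10.811408 − 2 = -12.811408
x = r cos θ + √(L² − h²) = -50.863675 + √(49284.0 − 164.1322) = -50.863675 + 221.630025 = 170.766349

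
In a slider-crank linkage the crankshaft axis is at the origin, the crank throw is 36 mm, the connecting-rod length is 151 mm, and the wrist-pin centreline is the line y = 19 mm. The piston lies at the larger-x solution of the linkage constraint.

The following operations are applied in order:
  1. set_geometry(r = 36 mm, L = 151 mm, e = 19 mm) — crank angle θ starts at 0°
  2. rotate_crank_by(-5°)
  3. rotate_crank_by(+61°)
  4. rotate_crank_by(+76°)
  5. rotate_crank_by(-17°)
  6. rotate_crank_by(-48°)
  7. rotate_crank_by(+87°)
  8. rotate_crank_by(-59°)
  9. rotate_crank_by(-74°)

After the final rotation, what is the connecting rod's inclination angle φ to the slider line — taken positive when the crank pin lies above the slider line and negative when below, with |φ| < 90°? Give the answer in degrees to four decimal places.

set_geometry: r = 36 mm, L = 151 mm, e = 19 mm; θ ← 0°
rotate_crank_by(-5°): θ ← 0° -5° = -5°
rotate_crank_by(+61°): θ ← -5° +61° = 56°
rotate_crank_by(+76°): θ ← 56° +76° = 132°
rotate_crank_by(-17°): θ ← 132° -17° = 115°
rotate_crank_by(-48°): θ ← 115° -48° = 67°
rotate_crank_by(+87°): θ ← 67° +87° = 154°
rotate_crank_by(-59°): θ ← 154° -59° = 95°
rotate_crank_by(-74°): θ ← 95° -74° = 21°
crank pin P = (r cos θ, r sin θ) = (33.608895, 12.901246)
h = r sin θ − e = 12.901246 − 19 = -6.098754
sin φ = h / L = -6.098754 / 151 = -0.04038910
φ = arcsin(-0.04038910) = -2.314754°

-2.3148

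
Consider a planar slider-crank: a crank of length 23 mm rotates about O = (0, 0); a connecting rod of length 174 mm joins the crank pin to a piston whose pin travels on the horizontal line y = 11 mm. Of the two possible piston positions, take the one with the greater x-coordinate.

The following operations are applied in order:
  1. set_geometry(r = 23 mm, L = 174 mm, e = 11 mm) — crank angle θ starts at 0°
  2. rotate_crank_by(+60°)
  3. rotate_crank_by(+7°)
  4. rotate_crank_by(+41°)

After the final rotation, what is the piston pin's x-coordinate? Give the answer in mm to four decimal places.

set_geometry: r = 23 mm, L = 174 mm, e = 11 mm; θ ← 0°
rotate_crank_by(+60°): θ ← 0° +60° = 60°
rotate_crank_by(+7°): θ ← 60° +7° = 67°
rotate_crank_by(+41°): θ ← 67° +41° = 108°
crank pin P = (r cos θ, r sin θ) = (-7.107391, 21.874300)
h = r sin θ − e = 21.874300 − 11 = 10.874300
x = r cos θ + √(L² − h²) = -7.107391 + √(30276.0 − 118.2504) = -7.107391 + 173.659868 = 166.552477

166.5525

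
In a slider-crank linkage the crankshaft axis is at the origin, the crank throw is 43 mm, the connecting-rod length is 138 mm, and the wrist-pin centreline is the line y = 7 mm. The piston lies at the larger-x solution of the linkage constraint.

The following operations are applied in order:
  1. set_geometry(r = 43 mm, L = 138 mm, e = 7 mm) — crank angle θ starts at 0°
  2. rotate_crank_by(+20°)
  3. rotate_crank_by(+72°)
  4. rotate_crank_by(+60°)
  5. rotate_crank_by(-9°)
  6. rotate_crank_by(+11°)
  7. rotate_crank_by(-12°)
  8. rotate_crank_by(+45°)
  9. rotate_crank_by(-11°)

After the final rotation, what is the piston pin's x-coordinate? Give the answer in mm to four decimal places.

set_geometry: r = 43 mm, L = 138 mm, e = 7 mm; θ ← 0°
rotate_crank_by(+20°): θ ← 0° +20° = 20°
rotate_crank_by(+72°): θ ← 20° +72° = 92°
rotate_crank_by(+60°): θ ← 92° +60° = 152°
rotate_crank_by(-9°): θ ← 152° -9° = 143°
rotate_crank_by(+11°): θ ← 143° +11° = 154°
rotate_crank_by(-12°): θ ← 154° -12° = 142°
rotate_crank_by(+45°): θ ← 142° +45° = 187°
rotate_crank_by(-11°): θ ← 187° -11° = 176°
crank pin P = (r cos θ, r sin θ) = (-42.895254, 2.999528)
h = r sin θ − e = 2.999528 − 7 = -4.000472
x = r cos θ + √(L² − h²) = -42.895254 + √(19044.0 − 16.0038) = -42.895254 + 137.942003 = 95.046749

95.0467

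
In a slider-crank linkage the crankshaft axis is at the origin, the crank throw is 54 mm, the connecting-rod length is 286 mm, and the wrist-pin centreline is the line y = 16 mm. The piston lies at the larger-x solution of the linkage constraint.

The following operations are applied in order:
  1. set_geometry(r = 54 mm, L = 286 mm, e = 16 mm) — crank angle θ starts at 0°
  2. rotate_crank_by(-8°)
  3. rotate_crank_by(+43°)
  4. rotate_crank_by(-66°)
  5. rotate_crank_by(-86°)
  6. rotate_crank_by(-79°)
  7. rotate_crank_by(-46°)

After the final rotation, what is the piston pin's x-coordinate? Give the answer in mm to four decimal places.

258.8886

set_geometry: r = 54 mm, L = 286 mm, e = 16 mm; θ ← 0°
rotate_crank_by(-8°): θ ← 0° -8° = -8°
rotate_crank_by(+43°): θ ← -8° +43° = 35°
rotate_crank_by(-66°): θ ← 35° -66° = -31°
rotate_crank_by(-86°): θ ← -31° -86° = -117°
rotate_crank_by(-79°): θ ← -117° -79° = -196°
rotate_crank_by(-46°): θ ← -196° -46° = -242°
crank pin P = (r cos θ, r sin θ) = (-25.351464, 47.679170)
h = r sin θ − e = 47.679170 − 16 = 31.679170
x = r cos θ + √(L² − h²) = -25.351464 + √(81796.0 − 1003.5698) = -25.351464 + 284.240093 = 258.888628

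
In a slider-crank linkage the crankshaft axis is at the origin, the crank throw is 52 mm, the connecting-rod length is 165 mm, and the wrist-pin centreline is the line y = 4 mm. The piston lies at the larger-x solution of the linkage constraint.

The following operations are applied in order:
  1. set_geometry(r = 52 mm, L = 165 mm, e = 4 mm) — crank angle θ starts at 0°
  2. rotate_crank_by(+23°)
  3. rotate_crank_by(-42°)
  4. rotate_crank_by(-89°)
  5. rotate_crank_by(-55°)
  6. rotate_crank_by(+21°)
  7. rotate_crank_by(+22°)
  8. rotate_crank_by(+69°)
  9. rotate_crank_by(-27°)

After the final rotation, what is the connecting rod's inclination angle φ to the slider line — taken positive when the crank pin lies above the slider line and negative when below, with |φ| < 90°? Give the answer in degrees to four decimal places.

-19.4210

set_geometry: r = 52 mm, L = 165 mm, e = 4 mm; θ ← 0°
rotate_crank_by(+23°): θ ← 0° +23° = 23°
rotate_crank_by(-42°): θ ← 23° -42° = -19°
rotate_crank_by(-89°): θ ← -19° -89° = -108°
rotate_crank_by(-55°): θ ← -108° -55° = -163°
rotate_crank_by(+21°): θ ← -163° +21° = -142°
rotate_crank_by(+22°): θ ← -142° +22° = -120°
rotate_crank_by(+69°): θ ← -120° +69° = -51°
rotate_crank_by(-27°): θ ← -51° -27° = -78°
crank pin P = (r cos θ, r sin θ) = (10.811408, -50.863675)
h = r sin θ − e = -50.863675 − 4 = -54.863675
sin φ = h / L = -54.863675 / 165 = -0.33250712
φ = arcsin(-0.33250712) = -19.421018°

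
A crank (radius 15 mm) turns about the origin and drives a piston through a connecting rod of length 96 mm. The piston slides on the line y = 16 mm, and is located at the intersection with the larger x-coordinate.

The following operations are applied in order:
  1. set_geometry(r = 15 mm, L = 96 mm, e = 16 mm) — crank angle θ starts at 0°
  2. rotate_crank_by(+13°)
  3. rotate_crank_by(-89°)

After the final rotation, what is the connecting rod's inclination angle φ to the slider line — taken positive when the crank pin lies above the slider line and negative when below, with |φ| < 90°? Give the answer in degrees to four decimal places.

-18.5587

set_geometry: r = 15 mm, L = 96 mm, e = 16 mm; θ ← 0°
rotate_crank_by(+13°): θ ← 0° +13° = 13°
rotate_crank_by(-89°): θ ← 13° -89° = -76°
crank pin P = (r cos θ, r sin θ) = (3.628828, -14.554436)
h = r sin θ − e = -14.554436 − 16 = -30.554436
sin φ = h / L = -30.554436 / 96 = -0.31827537
φ = arcsin(-0.31827537) = -18.558659°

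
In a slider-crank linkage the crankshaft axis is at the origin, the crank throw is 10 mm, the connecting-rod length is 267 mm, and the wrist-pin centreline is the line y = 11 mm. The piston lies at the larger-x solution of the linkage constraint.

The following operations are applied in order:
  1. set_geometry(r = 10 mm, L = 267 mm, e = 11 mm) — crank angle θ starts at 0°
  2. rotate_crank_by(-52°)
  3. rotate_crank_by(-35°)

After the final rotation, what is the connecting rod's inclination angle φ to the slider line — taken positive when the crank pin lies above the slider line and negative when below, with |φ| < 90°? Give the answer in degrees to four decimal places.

-4.5081

set_geometry: r = 10 mm, L = 267 mm, e = 11 mm; θ ← 0°
rotate_crank_by(-52°): θ ← 0° -52° = -52°
rotate_crank_by(-35°): θ ← -52° -35° = -87°
crank pin P = (r cos θ, r sin θ) = (0.523360, -9.986295)
h = r sin θ − e = -9.986295 − 11 = -20.986295
sin φ = h / L = -20.986295 / 267 = -0.07860036
φ = arcsin(-0.07860036) = -4.508119°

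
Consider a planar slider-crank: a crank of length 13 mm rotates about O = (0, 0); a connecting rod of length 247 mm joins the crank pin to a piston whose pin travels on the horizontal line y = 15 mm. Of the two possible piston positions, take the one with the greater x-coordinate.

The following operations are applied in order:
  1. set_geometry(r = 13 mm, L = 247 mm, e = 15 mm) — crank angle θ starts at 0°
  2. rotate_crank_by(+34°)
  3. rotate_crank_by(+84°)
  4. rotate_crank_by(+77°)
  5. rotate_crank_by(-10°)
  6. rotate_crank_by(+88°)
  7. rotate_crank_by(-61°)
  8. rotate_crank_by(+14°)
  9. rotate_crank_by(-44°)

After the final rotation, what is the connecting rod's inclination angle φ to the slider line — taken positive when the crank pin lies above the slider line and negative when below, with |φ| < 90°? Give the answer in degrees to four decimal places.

-3.5871

set_geometry: r = 13 mm, L = 247 mm, e = 15 mm; θ ← 0°
rotate_crank_by(+34°): θ ← 0° +34° = 34°
rotate_crank_by(+84°): θ ← 34° +84° = 118°
rotate_crank_by(+77°): θ ← 118° +77° = 195°
rotate_crank_by(-10°): θ ← 195° -10° = 185°
rotate_crank_by(+88°): θ ← 185° +88° = 273°
rotate_crank_by(-61°): θ ← 273° -61° = 212°
rotate_crank_by(+14°): θ ← 212° +14° = 226°
rotate_crank_by(-44°): θ ← 226° -44° = 182°
crank pin P = (r cos θ, r sin θ) = (-12.992081, -0.453693)
h = r sin θ − e = -0.453693 − 15 = -15.453693
sin φ = h / L = -15.453693 / 247 = -0.06256556
φ = arcsin(-0.06256556) = -3.587085°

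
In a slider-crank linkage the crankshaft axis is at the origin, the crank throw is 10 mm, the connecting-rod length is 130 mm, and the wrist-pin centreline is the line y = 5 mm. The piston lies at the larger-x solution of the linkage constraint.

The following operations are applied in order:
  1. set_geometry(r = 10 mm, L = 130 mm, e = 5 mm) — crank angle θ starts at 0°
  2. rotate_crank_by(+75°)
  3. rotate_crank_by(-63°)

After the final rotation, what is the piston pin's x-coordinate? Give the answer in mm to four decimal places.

139.7487

set_geometry: r = 10 mm, L = 130 mm, e = 5 mm; θ ← 0°
rotate_crank_by(+75°): θ ← 0° +75° = 75°
rotate_crank_by(-63°): θ ← 75° -63° = 12°
crank pin P = (r cos θ, r sin θ) = (9.781476, 2.079117)
h = r sin θ − e = 2.079117 − 5 = -2.920883
x = r cos θ + √(L² − h²) = 9.781476 + √(16900.0 − 8.5316) = 9.781476 + 129.967182 = 139.748658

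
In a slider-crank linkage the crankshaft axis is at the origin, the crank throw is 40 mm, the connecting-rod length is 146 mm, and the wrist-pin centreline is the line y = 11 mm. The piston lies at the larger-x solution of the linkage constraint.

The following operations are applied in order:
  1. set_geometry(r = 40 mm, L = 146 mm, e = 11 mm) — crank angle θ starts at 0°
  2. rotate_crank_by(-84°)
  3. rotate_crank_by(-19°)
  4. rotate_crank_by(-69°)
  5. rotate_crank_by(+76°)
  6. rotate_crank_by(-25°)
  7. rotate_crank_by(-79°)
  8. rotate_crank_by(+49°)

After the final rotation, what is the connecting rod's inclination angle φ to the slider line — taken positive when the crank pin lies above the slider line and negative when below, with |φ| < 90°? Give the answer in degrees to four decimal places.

-12.0150

set_geometry: r = 40 mm, L = 146 mm, e = 11 mm; θ ← 0°
rotate_crank_by(-84°): θ ← 0° -84° = -84°
rotate_crank_by(-19°): θ ← -84° -19° = -103°
rotate_crank_by(-69°): θ ← -103° -69° = -172°
rotate_crank_by(+76°): θ ← -172° +76° = -96°
rotate_crank_by(-25°): θ ← -96° -25° = -121°
rotate_crank_by(-79°): θ ← -121° -79° = -200°
rotate_crank_by(+49°): θ ← -200° +49° = -151°
crank pin P = (r cos θ, r sin θ) = (-34.984788, -19.392385)
h = r sin θ − e = -19.392385 − 11 = -30.392385
sin φ = h / L = -30.392385 / 146 = -0.20816702
φ = arcsin(-0.20816702) = -12.014956°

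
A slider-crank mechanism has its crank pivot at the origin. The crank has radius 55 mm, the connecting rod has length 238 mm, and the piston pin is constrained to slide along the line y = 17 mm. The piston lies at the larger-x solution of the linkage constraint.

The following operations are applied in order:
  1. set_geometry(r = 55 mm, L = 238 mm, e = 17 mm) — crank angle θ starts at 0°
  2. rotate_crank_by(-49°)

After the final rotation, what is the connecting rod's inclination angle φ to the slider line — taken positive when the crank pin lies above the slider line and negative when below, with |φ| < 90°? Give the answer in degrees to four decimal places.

-14.2313

set_geometry: r = 55 mm, L = 238 mm, e = 17 mm; θ ← 0°
rotate_crank_by(-49°): θ ← 0° -49° = -49°
crank pin P = (r cos θ, r sin θ) = (36.083247, -41.509027)
h = r sin θ − e = -41.509027 − 17 = -58.509027
sin φ = h / L = -58.509027 / 238 = -0.24583625
φ = arcsin(-0.24583625) = -14.231259°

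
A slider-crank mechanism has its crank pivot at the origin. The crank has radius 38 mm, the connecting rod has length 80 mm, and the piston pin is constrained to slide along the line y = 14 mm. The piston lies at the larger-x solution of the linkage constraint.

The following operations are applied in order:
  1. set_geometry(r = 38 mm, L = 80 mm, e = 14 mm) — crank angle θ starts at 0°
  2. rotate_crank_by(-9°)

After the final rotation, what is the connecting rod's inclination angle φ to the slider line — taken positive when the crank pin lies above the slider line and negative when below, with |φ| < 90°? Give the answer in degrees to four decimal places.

set_geometry: r = 38 mm, L = 80 mm, e = 14 mm; θ ← 0°
rotate_crank_by(-9°): θ ← 0° -9° = -9°
crank pin P = (r cos θ, r sin θ) = (37.532157, -5.944510)
h = r sin θ − e = -5.944510 − 14 = -19.944510
sin φ = h / L = -19.944510 / 80 = -0.24930637
φ = arcsin(-0.24930637) = -14.436471°

-14.4365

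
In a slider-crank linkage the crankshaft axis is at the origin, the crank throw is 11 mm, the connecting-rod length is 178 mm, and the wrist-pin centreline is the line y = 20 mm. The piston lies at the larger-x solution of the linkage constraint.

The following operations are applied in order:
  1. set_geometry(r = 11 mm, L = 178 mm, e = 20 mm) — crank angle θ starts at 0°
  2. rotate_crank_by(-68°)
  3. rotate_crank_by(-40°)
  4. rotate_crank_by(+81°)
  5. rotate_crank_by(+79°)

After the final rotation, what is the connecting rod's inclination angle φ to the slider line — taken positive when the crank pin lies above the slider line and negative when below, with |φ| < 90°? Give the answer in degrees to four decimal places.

-3.6500

set_geometry: r = 11 mm, L = 178 mm, e = 20 mm; θ ← 0°
rotate_crank_by(-68°): θ ← 0° -68° = -68°
rotate_crank_by(-40°): θ ← -68° -40° = -108°
rotate_crank_by(+81°): θ ← -108° +81° = -27°
rotate_crank_by(+79°): θ ← -27° +79° = 52°
crank pin P = (r cos θ, r sin θ) = (6.772276, 8.668118)
h = r sin θ − e = 8.668118 − 20 = -11.331882
sin φ = h / L = -11.331882 / 178 = -0.06366226
φ = arcsin(-0.06366226) = -3.650047°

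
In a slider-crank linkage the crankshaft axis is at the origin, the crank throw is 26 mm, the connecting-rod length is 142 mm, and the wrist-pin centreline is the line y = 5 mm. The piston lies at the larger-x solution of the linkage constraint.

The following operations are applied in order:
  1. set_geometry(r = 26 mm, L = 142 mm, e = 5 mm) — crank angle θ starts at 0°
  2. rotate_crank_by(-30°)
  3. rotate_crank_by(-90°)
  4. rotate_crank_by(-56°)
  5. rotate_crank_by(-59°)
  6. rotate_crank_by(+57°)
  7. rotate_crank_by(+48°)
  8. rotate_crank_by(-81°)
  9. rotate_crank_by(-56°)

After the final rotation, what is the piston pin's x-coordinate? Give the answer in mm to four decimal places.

set_geometry: r = 26 mm, L = 142 mm, e = 5 mm; θ ← 0°
rotate_crank_by(-30°): θ ← 0° -30° = -30°
rotate_crank_by(-90°): θ ← -30° -90° = -120°
rotate_crank_by(-56°): θ ← -120° -56° = -176°
rotate_crank_by(-59°): θ ← -176° -59° = -235°
rotate_crank_by(+57°): θ ← -235° +57° = -178°
rotate_crank_by(+48°): θ ← -178° +48° = -130°
rotate_crank_by(-81°): θ ← -130° -81° = -211°
rotate_crank_by(-56°): θ ← -211° -56° = -267°
crank pin P = (r cos θ, r sin θ) = (-1.360735, 25.964368)
h = r sin θ − e = 25.964368 − 5 = 20.964368
x = r cos θ + √(L² − h²) = -1.360735 + √(20164.0 − 439.5047) = -1.360735 + 140.443922 = 139.083187

139.0832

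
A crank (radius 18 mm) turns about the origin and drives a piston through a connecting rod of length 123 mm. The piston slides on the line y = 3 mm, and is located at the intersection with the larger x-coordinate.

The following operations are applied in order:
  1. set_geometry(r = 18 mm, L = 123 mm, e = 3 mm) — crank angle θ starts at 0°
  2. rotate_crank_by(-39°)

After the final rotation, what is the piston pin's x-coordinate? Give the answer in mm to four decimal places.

set_geometry: r = 18 mm, L = 123 mm, e = 3 mm; θ ← 0°
rotate_crank_by(-39°): θ ← 0° -39° = -39°
crank pin P = (r cos θ, r sin θ) = (13.988627, -11.327767)
h = r sin θ − e = -11.327767 − 3 = -14.327767
x = r cos θ + √(L² − h²) = 13.988627 + √(15129.0 − 205.2849) = 13.988627 + 122.162658 = 136.151286

136.1513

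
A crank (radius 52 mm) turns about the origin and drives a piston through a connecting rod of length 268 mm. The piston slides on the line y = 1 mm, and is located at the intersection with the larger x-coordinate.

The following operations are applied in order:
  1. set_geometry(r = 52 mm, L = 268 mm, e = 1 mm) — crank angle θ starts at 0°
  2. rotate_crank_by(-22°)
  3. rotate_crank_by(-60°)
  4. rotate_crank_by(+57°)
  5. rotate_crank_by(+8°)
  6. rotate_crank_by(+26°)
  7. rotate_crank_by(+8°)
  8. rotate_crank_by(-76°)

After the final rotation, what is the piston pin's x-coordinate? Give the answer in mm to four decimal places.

290.8788

set_geometry: r = 52 mm, L = 268 mm, e = 1 mm; θ ← 0°
rotate_crank_by(-22°): θ ← 0° -22° = -22°
rotate_crank_by(-60°): θ ← -22° -60° = -82°
rotate_crank_by(+57°): θ ← -82° +57° = -25°
rotate_crank_by(+8°): θ ← -25° +8° = -17°
rotate_crank_by(+26°): θ ← -17° +26° = 9°
rotate_crank_by(+8°): θ ← 9° +8° = 17°
rotate_crank_by(-76°): θ ← 17° -76° = -59°
crank pin P = (r cos θ, r sin θ) = (26.781980, -44.572700)
h = r sin θ − e = -44.572700 − 1 = -45.572700
x = r cos θ + √(L² − h²) = 26.781980 + √(71824.0 − 2076.8710) = 26.781980 + 264.096818 = 290.878797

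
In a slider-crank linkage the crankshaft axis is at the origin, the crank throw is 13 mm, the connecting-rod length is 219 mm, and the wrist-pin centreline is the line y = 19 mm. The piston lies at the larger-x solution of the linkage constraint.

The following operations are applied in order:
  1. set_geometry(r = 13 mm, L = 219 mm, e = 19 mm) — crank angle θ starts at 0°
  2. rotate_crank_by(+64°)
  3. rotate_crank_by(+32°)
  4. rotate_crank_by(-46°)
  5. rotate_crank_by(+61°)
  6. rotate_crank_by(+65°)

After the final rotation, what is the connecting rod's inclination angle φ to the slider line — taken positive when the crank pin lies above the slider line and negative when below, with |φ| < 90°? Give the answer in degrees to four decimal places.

-4.7390

set_geometry: r = 13 mm, L = 219 mm, e = 19 mm; θ ← 0°
rotate_crank_by(+64°): θ ← 0° +64° = 64°
rotate_crank_by(+32°): θ ← 64° +32° = 96°
rotate_crank_by(-46°): θ ← 96° -46° = 50°
rotate_crank_by(+61°): θ ← 50° +61° = 111°
rotate_crank_by(+65°): θ ← 111° +65° = 176°
crank pin P = (r cos θ, r sin θ) = (-12.968333, 0.906834)
h = r sin θ − e = 0.906834 − 19 = -18.093166
sin φ = h / L = -18.093166 / 219 = -0.08261720
φ = arcsin(-0.08261720) = -4.739018°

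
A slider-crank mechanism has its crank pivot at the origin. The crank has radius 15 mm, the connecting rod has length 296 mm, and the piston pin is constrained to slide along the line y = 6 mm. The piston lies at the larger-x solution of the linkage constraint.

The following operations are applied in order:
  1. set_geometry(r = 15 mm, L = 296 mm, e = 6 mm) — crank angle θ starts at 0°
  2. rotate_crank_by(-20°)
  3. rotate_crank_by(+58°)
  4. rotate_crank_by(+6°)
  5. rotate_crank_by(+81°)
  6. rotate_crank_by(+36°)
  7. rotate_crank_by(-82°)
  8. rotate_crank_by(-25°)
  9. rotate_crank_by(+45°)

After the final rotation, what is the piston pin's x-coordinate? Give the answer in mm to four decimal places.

293.5222

set_geometry: r = 15 mm, L = 296 mm, e = 6 mm; θ ← 0°
rotate_crank_by(-20°): θ ← 0° -20° = -20°
rotate_crank_by(+58°): θ ← -20° +58° = 38°
rotate_crank_by(+6°): θ ← 38° +6° = 44°
rotate_crank_by(+81°): θ ← 44° +81° = 125°
rotate_crank_by(+36°): θ ← 125° +36° = 161°
rotate_crank_by(-82°): θ ← 161° -82° = 79°
rotate_crank_by(-25°): θ ← 79° -25° = 54°
rotate_crank_by(+45°): θ ← 54° +45° = 99°
crank pin P = (r cos θ, r sin θ) = (-2.346517, 14.815325)
h = r sin θ − e = 14.815325 − 6 = 8.815325
x = r cos θ + √(L² − h²) = -2.346517 + √(87616.0 − 77.7100) = -2.346517 + 295.868704 = 293.522187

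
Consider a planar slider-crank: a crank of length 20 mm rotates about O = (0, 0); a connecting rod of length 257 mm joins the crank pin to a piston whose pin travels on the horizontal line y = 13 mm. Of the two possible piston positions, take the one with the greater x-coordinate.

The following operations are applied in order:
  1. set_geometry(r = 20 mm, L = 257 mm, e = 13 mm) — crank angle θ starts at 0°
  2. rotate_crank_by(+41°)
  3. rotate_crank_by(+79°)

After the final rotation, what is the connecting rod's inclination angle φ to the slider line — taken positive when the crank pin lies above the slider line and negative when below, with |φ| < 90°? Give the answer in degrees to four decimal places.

0.9633

set_geometry: r = 20 mm, L = 257 mm, e = 13 mm; θ ← 0°
rotate_crank_by(+41°): θ ← 0° +41° = 41°
rotate_crank_by(+79°): θ ← 41° +79° = 120°
crank pin P = (r cos θ, r sin θ) = (-10.000000, 17.320508)
h = r sin θ − e = 17.320508 − 13 = 4.320508
sin φ = h / L = 4.320508 / 257 = 0.01681132
φ = arcsin(0.01681132) = 0.963263°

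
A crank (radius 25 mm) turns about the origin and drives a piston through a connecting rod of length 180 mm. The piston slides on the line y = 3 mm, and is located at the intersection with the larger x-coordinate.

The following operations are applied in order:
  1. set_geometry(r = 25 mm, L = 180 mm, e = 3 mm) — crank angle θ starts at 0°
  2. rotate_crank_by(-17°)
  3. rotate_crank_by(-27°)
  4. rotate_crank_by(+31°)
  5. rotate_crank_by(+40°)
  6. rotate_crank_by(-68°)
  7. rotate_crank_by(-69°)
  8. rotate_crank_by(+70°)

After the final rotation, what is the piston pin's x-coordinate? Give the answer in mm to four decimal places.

set_geometry: r = 25 mm, L = 180 mm, e = 3 mm; θ ← 0°
rotate_crank_by(-17°): θ ← 0° -17° = -17°
rotate_crank_by(-27°): θ ← -17° -27° = -44°
rotate_crank_by(+31°): θ ← -44° +31° = -13°
rotate_crank_by(+40°): θ ← -13° +40° = 27°
rotate_crank_by(-68°): θ ← 27° -68° = -41°
rotate_crank_by(-69°): θ ← -41° -69° = -110°
rotate_crank_by(+70°): θ ← -110° +70° = -40°
crank pin P = (r cos θ, r sin θ) = (19.151111, -16.069690)
h = r sin θ − e = -16.069690 − 3 = -19.069690
x = r cos θ + √(L² − h²) = 19.151111 + √(32400.0 − 363.6531) = 19.151111 + 178.987002 = 198.138113

198.1381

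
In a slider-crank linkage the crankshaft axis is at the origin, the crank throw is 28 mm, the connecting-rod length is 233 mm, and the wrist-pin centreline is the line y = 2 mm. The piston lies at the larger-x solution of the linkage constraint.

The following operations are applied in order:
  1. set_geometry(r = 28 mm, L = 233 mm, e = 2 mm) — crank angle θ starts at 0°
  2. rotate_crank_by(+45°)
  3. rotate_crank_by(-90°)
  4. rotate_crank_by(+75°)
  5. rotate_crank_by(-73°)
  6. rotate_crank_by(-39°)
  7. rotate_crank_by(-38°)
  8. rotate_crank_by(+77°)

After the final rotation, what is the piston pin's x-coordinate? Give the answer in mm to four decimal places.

252.5209

set_geometry: r = 28 mm, L = 233 mm, e = 2 mm; θ ← 0°
rotate_crank_by(+45°): θ ← 0° +45° = 45°
rotate_crank_by(-90°): θ ← 45° -90° = -45°
rotate_crank_by(+75°): θ ← -45° +75° = 30°
rotate_crank_by(-73°): θ ← 30° -73° = -43°
rotate_crank_by(-39°): θ ← -43° -39° = -82°
rotate_crank_by(-38°): θ ← -82° -38° = -120°
rotate_crank_by(+77°): θ ← -120° +77° = -43°
crank pin P = (r cos θ, r sin θ) = (20.477904, -19.095954)
h = r sin θ − e = -19.095954 − 2 = -21.095954
x = r cos θ + √(L² − h²) = 20.477904 + √(54289.0 − 445.0393) = 20.477904 + 232.043015 = 252.520918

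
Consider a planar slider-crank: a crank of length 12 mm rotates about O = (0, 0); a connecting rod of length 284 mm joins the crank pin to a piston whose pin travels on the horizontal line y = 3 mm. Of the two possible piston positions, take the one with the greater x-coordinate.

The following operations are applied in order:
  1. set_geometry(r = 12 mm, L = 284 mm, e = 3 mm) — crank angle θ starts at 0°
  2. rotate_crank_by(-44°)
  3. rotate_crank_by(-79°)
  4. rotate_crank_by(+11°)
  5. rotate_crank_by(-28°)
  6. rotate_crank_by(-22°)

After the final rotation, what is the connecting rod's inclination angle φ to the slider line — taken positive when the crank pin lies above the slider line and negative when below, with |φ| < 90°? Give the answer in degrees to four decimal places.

-1.3535

set_geometry: r = 12 mm, L = 284 mm, e = 3 mm; θ ← 0°
rotate_crank_by(-44°): θ ← 0° -44° = -44°
rotate_crank_by(-79°): θ ← -44° -79° = -123°
rotate_crank_by(+11°): θ ← -123° +11° = -112°
rotate_crank_by(-28°): θ ← -112° -28° = -140°
rotate_crank_by(-22°): θ ← -140° -22° = -162°
crank pin P = (r cos θ, r sin θ) = (-11.412678, -3.708204)
h = r sin θ − e = -3.708204 − 3 = -6.708204
sin φ = h / L = -6.708204 / 284 = -0.02362044
φ = arcsin(-0.02362044) = -1.353477°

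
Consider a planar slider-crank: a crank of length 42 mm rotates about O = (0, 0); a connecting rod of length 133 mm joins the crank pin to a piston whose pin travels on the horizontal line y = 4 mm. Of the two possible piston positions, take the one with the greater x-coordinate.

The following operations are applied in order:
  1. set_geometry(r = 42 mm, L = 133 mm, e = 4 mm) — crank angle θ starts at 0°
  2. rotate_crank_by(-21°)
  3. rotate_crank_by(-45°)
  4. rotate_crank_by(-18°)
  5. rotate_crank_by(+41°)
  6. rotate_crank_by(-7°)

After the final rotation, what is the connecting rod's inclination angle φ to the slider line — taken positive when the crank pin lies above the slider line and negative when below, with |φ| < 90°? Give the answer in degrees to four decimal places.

-15.7824

set_geometry: r = 42 mm, L = 133 mm, e = 4 mm; θ ← 0°
rotate_crank_by(-21°): θ ← 0° -21° = -21°
rotate_crank_by(-45°): θ ← -21° -45° = -66°
rotate_crank_by(-18°): θ ← -66° -18° = -84°
rotate_crank_by(+41°): θ ← -84° +41° = -43°
rotate_crank_by(-7°): θ ← -43° -7° = -50°
crank pin P = (r cos θ, r sin θ) = (26.997080, -32.173867)
h = r sin θ − e = -32.173867 − 4 = -36.173867
sin φ = h / L = -36.173867 / 133 = -0.27198396
φ = arcsin(-0.27198396) = -15.782358°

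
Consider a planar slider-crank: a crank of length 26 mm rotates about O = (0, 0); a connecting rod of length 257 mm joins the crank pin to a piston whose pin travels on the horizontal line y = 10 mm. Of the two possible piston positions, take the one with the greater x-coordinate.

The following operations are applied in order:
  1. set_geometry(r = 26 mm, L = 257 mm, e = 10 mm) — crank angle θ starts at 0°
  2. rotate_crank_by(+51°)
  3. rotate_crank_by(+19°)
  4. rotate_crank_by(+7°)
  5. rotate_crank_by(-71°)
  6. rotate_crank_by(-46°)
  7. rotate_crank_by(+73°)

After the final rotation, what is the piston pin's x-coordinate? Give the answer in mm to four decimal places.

set_geometry: r = 26 mm, L = 257 mm, e = 10 mm; θ ← 0°
rotate_crank_by(+51°): θ ← 0° +51° = 51°
rotate_crank_by(+19°): θ ← 51° +19° = 70°
rotate_crank_by(+7°): θ ← 70° +7° = 77°
rotate_crank_by(-71°): θ ← 77° -71° = 6°
rotate_crank_by(-46°): θ ← 6° -46° = -40°
rotate_crank_by(+73°): θ ← -40° +73° = 33°
crank pin P = (r cos θ, r sin θ) = (21.805435, 14.160615)
h = r sin θ − e = 14.160615 − 10 = 4.160615
x = r cos θ + √(L² − h²) = 21.805435 + √(66049.0 − 17.3107) = 21.805435 + 256.966319 = 278.771754

278.7718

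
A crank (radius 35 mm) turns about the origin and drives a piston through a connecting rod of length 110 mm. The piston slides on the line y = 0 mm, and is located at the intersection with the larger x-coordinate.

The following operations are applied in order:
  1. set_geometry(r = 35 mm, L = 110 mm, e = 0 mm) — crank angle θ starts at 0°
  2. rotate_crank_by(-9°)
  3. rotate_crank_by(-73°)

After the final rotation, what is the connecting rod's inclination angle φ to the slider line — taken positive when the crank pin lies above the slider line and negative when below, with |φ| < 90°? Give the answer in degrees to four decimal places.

set_geometry: r = 35 mm, L = 110 mm, e = 0 mm; θ ← 0°
rotate_crank_by(-9°): θ ← 0° -9° = -9°
rotate_crank_by(-73°): θ ← -9° -73° = -82°
crank pin P = (r cos θ, r sin θ) = (4.871059, -34.659382)
h = r sin θ − e = -34.659382 − 0 = -34.659382
sin φ = h / L = -34.659382 / 110 = -0.31508529
φ = arcsin(-0.31508529) = -18.365963°

-18.3660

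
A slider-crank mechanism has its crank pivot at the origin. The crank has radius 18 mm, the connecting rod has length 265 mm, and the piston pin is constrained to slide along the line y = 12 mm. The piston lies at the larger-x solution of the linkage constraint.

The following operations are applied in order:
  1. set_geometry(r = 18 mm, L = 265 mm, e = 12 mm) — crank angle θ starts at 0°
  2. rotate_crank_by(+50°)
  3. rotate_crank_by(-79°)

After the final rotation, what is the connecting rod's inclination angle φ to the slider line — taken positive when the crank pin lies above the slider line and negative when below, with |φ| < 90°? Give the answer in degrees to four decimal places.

set_geometry: r = 18 mm, L = 265 mm, e = 12 mm; θ ← 0°
rotate_crank_by(+50°): θ ← 0° +50° = 50°
rotate_crank_by(-79°): θ ← 50° -79° = -29°
crank pin P = (r cos θ, r sin θ) = (15.743155, -8.726573)
h = r sin θ − e = -8.726573 − 12 = -20.726573
sin φ = h / L = -20.726573 / 265 = -0.07821348
φ = arcsin(-0.07821348) = -4.485884°

-4.4859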